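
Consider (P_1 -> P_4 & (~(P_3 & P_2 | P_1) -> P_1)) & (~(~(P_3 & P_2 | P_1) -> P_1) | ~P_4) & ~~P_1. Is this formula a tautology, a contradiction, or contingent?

contradiction

P_1  P_2  P_3  P_4  |  φ
 T    T    T    T   |  F
 T    T    T    F   |  F
 T    T    F    T   |  F
 T    T    F    F   |  F
 T    F    T    T   |  F
 T    F    T    F   |  F
 T    F    F    T   |  F
 T    F    F    F   |  F
 F    T    T    T   |  F
 F    T    T    F   |  F
 F    T    F    T   |  F
 F    T    F    F   |  F
 F    F    T    T   |  F
 F    F    T    F   |  F
 F    F    F    T   |  F
 F    F    F    F   |  F
Every row is F, so the formula is a contradiction.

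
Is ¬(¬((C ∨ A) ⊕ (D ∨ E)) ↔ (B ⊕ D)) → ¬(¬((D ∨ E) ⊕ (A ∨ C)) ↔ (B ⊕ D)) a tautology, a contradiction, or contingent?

A  B  C  D  E  |  φ
T  T  T  T  T  |  T
T  T  T  T  F  |  T
T  T  T  F  T  |  T
T  T  T  F  F  |  T
T  T  F  T  T  |  T
T  T  F  T  F  |  T
T  T  F  F  T  |  T
T  T  F  F  F  |  T
T  F  T  T  T  |  T
T  F  T  T  F  |  T
T  F  T  F  T  |  T
T  F  T  F  F  |  T
T  F  F  T  T  |  T
T  F  F  T  F  |  T
T  F  F  F  T  |  T
T  F  F  F  F  |  T
F  T  T  T  T  |  T
F  T  T  T  F  |  T
F  T  T  F  T  |  T
F  T  T  F  F  |  T
F  T  F  T  T  |  T
F  T  F  T  F  |  T
F  T  F  F  T  |  T
F  T  F  F  F  |  T
F  F  T  T  T  |  T
F  F  T  T  F  |  T
F  F  T  F  T  |  T
F  F  T  F  F  |  T
F  F  F  T  T  |  T
F  F  F  T  F  |  T
F  F  F  F  T  |  T
F  F  F  F  F  |  T
Every row is T, so the formula is a tautology.

tautology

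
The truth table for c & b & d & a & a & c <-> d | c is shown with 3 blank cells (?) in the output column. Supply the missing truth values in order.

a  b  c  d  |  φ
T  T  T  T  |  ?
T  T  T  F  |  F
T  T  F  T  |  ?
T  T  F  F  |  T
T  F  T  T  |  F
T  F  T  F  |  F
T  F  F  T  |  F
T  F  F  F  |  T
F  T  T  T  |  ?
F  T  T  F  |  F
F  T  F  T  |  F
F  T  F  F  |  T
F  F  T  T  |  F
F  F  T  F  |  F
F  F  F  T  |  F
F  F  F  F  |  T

Row a=T, b=T, c=T, d=T: (c & b & d & a & a & c) = T, (d | c) = T, so the formula = T.
Row a=T, b=T, c=F, d=T: (c & b & d & a & a & c) = F, (d | c) = T, so the formula = F.
Row a=F, b=T, c=T, d=T: (c & b & d & a & a & c) = F, (d | c) = T, so the formula = F.

T, F, F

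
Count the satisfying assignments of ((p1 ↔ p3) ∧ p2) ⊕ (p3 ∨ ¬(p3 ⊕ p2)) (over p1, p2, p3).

6

p1 | p2 | p3 | (p1 ↔ p3) | ((p1 ↔ p3) ∧ p2) | (p3 ⊕ p2) | ¬(p3 ⊕ p2) | (p3 ∨ ¬(p3 ⊕ p2)) | φ
-- | -- | -- | --------- | ---------------- | --------- | ---------- | ----------------- | -
F  | F  | F  |     T     |        F         |     F     |     T      |         T         | T
F  | F  | T  |     F     |        F         |     T     |     F      |         T         | T
F  | T  | F  |     T     |        T         |     T     |     F      |         F         | T
F  | T  | T  |     F     |        F         |     F     |     T      |         T         | T
T  | F  | F  |     F     |        F         |     F     |     T      |         T         | T
T  | F  | T  |     T     |        F         |     T     |     F      |         T         | T
T  | T  | F  |     F     |        F         |     T     |     F      |         F         | F
T  | T  | T  |     T     |        T         |     F     |     T      |         T         | F
The formula is true on 6 of the 8 rows.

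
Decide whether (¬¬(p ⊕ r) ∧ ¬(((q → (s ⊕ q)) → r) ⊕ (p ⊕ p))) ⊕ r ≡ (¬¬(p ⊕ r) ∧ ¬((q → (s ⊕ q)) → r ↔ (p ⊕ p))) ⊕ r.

not equivalent

  p   |   q   |   r   |   s   |   φ   |   ψ  
----- | ----- | ----- | ----- | ----- | -----
 True |  True |  True |  True |  True |  True
 True |  True |  True | False |  True |  True
 True |  True | False |  True | False |  True
 True |  True | False | False |  True | False
 True | False |  True |  True |  True |  True
 True | False |  True | False |  True |  True
 True | False | False |  True |  True | False
 True | False | False | False |  True | False
False |  True |  True |  True |  True | False
False |  True |  True | False |  True | False
False |  True | False |  True | False | False
False |  True | False | False | False | False
False | False |  True |  True |  True | False
False | False |  True | False |  True | False
False | False | False |  True | False | False
False | False | False | False | False | False
The columns differ at p=True, q=True, r=False, s=True (φ=False, ψ=True), so they are not equivalent.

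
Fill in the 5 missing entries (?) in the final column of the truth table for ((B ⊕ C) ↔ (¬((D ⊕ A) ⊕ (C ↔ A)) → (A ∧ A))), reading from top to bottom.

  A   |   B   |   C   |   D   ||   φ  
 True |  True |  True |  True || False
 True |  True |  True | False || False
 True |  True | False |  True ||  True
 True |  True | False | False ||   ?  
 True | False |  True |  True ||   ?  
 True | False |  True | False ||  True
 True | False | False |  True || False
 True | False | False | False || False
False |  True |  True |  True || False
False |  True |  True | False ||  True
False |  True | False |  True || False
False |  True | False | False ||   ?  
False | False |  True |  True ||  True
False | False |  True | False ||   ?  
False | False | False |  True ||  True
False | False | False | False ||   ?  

True, True, True, False, False

Row A=True, B=True, C=False, D=False: (B ⊕ C) = True, (¬((D ⊕ A) ⊕ (C ↔ A)) → (A ∧ A)) = True, so the formula = True.
Row A=True, B=False, C=True, D=True: (B ⊕ C) = True, (¬((D ⊕ A) ⊕ (C ↔ A)) → (A ∧ A)) = True, so the formula = True.
Row A=False, B=True, C=False, D=False: (B ⊕ C) = True, (¬((D ⊕ A) ⊕ (C ↔ A)) → (A ∧ A)) = True, so the formula = True.
Row A=False, B=False, C=True, D=False: (B ⊕ C) = True, (¬((D ⊕ A) ⊕ (C ↔ A)) → (A ∧ A)) = False, so the formula = False.
Row A=False, B=False, C=False, D=False: (B ⊕ C) = False, (¬((D ⊕ A) ⊕ (C ↔ A)) → (A ∧ A)) = True, so the formula = False.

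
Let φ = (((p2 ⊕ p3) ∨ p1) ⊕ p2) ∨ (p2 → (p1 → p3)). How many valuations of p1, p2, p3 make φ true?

p1 | p2 | p3 | (p2 ⊕ p3) | ((p2 ⊕ p3) ∨ p1) | (((p2 ⊕ p3) ∨ p1) ⊕ p2) | (p1 → p3) | (p2 → (p1 → p3)) | φ
-- | -- | -- | --------- | ---------------- | ----------------------- | --------- | ---------------- | -
T  | T  | T  |     F     |        T         |            F            |     T     |        T         | T
T  | T  | F  |     T     |        T         |            F            |     F     |        F         | F
T  | F  | T  |     T     |        T         |            T            |     T     |        T         | T
T  | F  | F  |     F     |        T         |            T            |     F     |        T         | T
F  | T  | T  |     F     |        F         |            T            |     T     |        T         | T
F  | T  | F  |     T     |        T         |            F            |     T     |        T         | T
F  | F  | T  |     T     |        T         |            T            |     T     |        T         | T
F  | F  | F  |     F     |        F         |            F            |     T     |        T         | T
The formula is true on 7 of the 8 rows.

7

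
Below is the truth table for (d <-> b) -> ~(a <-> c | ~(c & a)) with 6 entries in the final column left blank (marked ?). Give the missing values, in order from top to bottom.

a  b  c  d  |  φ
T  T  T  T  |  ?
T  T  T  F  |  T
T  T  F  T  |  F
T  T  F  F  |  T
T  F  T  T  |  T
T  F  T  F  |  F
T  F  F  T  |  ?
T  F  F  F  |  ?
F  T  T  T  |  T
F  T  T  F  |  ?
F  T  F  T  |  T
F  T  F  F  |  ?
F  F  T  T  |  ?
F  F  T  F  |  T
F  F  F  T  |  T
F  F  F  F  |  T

F, T, F, T, T, T

Row a=T, b=T, c=T, d=T: (d <-> b) = T, ~(a <-> c | ~(c & a)) = F, so the formula = F.
Row a=T, b=F, c=F, d=T: (d <-> b) = F, ~(a <-> c | ~(c & a)) = F, so the formula = T.
Row a=T, b=F, c=F, d=F: (d <-> b) = T, ~(a <-> c | ~(c & a)) = F, so the formula = F.
Row a=F, b=T, c=T, d=F: (d <-> b) = F, ~(a <-> c | ~(c & a)) = T, so the formula = T.
Row a=F, b=T, c=F, d=F: (d <-> b) = F, ~(a <-> c | ~(c & a)) = T, so the formula = T.
Row a=F, b=F, c=T, d=T: (d <-> b) = F, ~(a <-> c | ~(c & a)) = T, so the formula = T.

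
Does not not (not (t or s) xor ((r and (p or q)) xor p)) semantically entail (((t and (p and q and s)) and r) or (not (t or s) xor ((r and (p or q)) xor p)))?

p  q  r  s  t  |  φ  ψ
T  T  T  T  T  |  F  T
T  T  T  T  F  |  F  F
T  T  T  F  T  |  F  F
T  T  T  F  F  |  T  T
T  T  F  T  T  |  T  T
T  T  F  T  F  |  T  T
T  T  F  F  T  |  T  T
T  T  F  F  F  |  F  F
T  F  T  T  T  |  F  F
T  F  T  T  F  |  F  F
T  F  T  F  T  |  F  F
T  F  T  F  F  |  T  T
T  F  F  T  T  |  T  T
T  F  F  T  F  |  T  T
T  F  F  F  T  |  T  T
T  F  F  F  F  |  F  F
F  T  T  T  T  |  T  T
F  T  T  T  F  |  T  T
F  T  T  F  T  |  T  T
F  T  T  F  F  |  F  F
F  T  F  T  T  |  F  F
F  T  F  T  F  |  F  F
F  T  F  F  T  |  F  F
F  T  F  F  F  |  T  T
F  F  T  T  T  |  F  F
F  F  T  T  F  |  F  F
F  F  T  F  T  |  F  F
F  F  T  F  F  |  T  T
F  F  F  T  T  |  F  F
F  F  F  T  F  |  F  F
F  F  F  F  T  |  F  F
F  F  F  F  F  |  T  T
In every row where φ is true, ψ is also true, so φ ⊨ ψ.

yes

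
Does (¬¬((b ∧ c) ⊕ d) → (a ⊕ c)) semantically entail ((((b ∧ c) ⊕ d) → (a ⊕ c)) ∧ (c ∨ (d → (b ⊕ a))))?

no

a  b  c  d  |  φ  ψ
0  0  0  0  |  1  1
0  0  0  1  |  0  0
0  0  1  0  |  1  1
0  0  1  1  |  1  1
0  1  0  0  |  1  1
0  1  0  1  |  0  0
0  1  1  0  |  1  1
0  1  1  1  |  1  1
1  0  0  0  |  1  1
1  0  0  1  |  1  1
1  0  1  0  |  1  1
1  0  1  1  |  0  0
1  1  0  0  |  1  1
1  1  0  1  |  1  0
1  1  1  0  |  0  0
1  1  1  1  |  1  1
At a=1, b=1, c=0, d=1 we have φ true but ψ false, so φ does not entail ψ.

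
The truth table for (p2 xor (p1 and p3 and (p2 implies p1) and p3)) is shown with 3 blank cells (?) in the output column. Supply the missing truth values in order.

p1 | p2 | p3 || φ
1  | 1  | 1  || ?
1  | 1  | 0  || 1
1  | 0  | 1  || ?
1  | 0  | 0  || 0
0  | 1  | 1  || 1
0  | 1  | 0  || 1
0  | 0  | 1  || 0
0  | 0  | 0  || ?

Row p1=1, p2=1, p3=1: (p1 and p3 and (p2 implies p1) and p3) = 1, so the formula = 0.
Row p1=1, p2=0, p3=1: (p1 and p3 and (p2 implies p1) and p3) = 1, so the formula = 1.
Row p1=0, p2=0, p3=0: (p1 and p3 and (p2 implies p1) and p3) = 0, so the formula = 0.

0, 1, 0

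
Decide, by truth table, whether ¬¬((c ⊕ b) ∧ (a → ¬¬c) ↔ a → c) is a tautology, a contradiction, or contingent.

contingent

  a   |   b   |   c   || (c ⊕ b) |   ¬c  |  ¬¬c  | (a → ¬¬c) | ((c ⊕ b) ∧ (a → ¬¬c)) | (a → c) |   φ  
False | False | False ||  False  |  True | False |    True   |         False         |   True  | False
False | False |  True ||   True  | False |  True |    True   |          True         |   True  |  True
False |  True | False ||   True  |  True | False |    True   |          True         |   True  |  True
False |  True |  True ||  False  | False |  True |    True   |         False         |   True  | False
 True | False | False ||  False  |  True | False |   False   |         False         |  False  |  True
 True | False |  True ||   True  | False |  True |    True   |          True         |   True  |  True
 True |  True | False ||   True  |  True | False |   False   |         False         |  False  |  True
 True |  True |  True ||  False  | False |  True |    True   |         False         |   True  | False
5 of 8 rows are True, so the formula is contingent.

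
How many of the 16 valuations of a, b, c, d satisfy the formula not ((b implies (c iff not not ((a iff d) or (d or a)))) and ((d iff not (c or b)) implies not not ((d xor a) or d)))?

6

a | b | c | d | (a iff d) | (d or a) | ((a iff d) or (d or a)) | not ((a iff d) or (d or a)) | (c or b) | not (c or b) | (d iff not (c or b)) | (d xor a) | ((d xor a) or d) | not ((d xor a) or d) | not not ((d xor a) or d) | φ
- | - | - | - | --------- | -------- | ----------------------- | --------------------------- | -------- | ------------ | -------------------- | --------- | ---------------- | -------------------- | ------------------------ | -
F | F | F | F |     T     |    F     |            T            |              F              |    F     |      T       |          F           |     F     |        F         |          T           |            F             | F
F | F | F | T |     F     |    T     |            T            |              F              |    F     |      T       |          T           |     T     |        T         |          F           |            T             | F
F | F | T | F |     T     |    F     |            T            |              F              |    T     |      F       |          T           |     F     |        F         |          T           |            F             | T
F | F | T | T |     F     |    T     |            T            |              F              |    T     |      F       |          F           |     T     |        T         |          F           |            T             | F
F | T | F | F |     T     |    F     |            T            |              F              |    T     |      F       |          T           |     F     |        F         |          T           |            F             | T
F | T | F | T |     F     |    T     |            T            |              F              |    T     |      F       |          F           |     T     |        T         |          F           |            T             | T
F | T | T | F |     T     |    F     |            T            |              F              |    T     |      F       |          T           |     F     |        F         |          T           |            F             | T
F | T | T | T |     F     |    T     |            T            |              F              |    T     |      F       |          F           |     T     |        T         |          F           |            T             | F
T | F | F | F |     F     |    T     |            T            |              F              |    F     |      T       |          F           |     T     |        T         |          F           |            T             | F
T | F | F | T |     T     |    T     |            T            |              F              |    F     |      T       |          T           |     F     |        T         |          F           |            T             | F
T | F | T | F |     F     |    T     |            T            |              F              |    T     |      F       |          T           |     T     |        T         |          F           |            T             | F
T | F | T | T |     T     |    T     |            T            |              F              |    T     |      F       |          F           |     F     |        T         |          F           |            T             | F
T | T | F | F |     F     |    T     |            T            |              F              |    T     |      F       |          T           |     T     |        T         |          F           |            T             | T
T | T | F | T |     T     |    T     |            T            |              F              |    T     |      F       |          F           |     F     |        T         |          F           |            T             | T
T | T | T | F |     F     |    T     |            T            |              F              |    T     |      F       |          T           |     T     |        T         |          F           |            T             | F
T | T | T | T |     T     |    T     |            T            |              F              |    T     |      F       |          F           |     F     |        T         |          F           |            T             | F
The formula is true on 6 of the 16 rows.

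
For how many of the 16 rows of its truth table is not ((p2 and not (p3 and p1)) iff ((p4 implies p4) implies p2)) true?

2

p1  p2  p3  p4  |  (p3 and p1)  not (p3 and p1)  (p2 and not (p3 and p1))  (p4 implies p4)  ((p4 implies p4) implies p2)  φ
1   1   1   1   |       1              0                    0                     1                      1                1
1   1   1   0   |       1              0                    0                     1                      1                1
1   1   0   1   |       0              1                    1                     1                      1                0
1   1   0   0   |       0              1                    1                     1                      1                0
1   0   1   1   |       1              0                    0                     1                      0                0
1   0   1   0   |       1              0                    0                     1                      0                0
1   0   0   1   |       0              1                    0                     1                      0                0
1   0   0   0   |       0              1                    0                     1                      0                0
0   1   1   1   |       0              1                    1                     1                      1                0
0   1   1   0   |       0              1                    1                     1                      1                0
0   1   0   1   |       0              1                    1                     1                      1                0
0   1   0   0   |       0              1                    1                     1                      1                0
0   0   1   1   |       0              1                    0                     1                      0                0
0   0   1   0   |       0              1                    0                     1                      0                0
0   0   0   1   |       0              1                    0                     1                      0                0
0   0   0   0   |       0              1                    0                     1                      0                0
The formula is true on 2 of the 16 rows.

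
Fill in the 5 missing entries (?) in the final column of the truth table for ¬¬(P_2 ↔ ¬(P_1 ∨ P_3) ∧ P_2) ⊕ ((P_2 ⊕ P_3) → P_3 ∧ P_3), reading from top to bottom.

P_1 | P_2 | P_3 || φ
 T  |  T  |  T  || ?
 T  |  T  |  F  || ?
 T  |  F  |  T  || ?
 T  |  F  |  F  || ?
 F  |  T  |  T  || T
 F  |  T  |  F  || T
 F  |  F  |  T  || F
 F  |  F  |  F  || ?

T, F, F, F, F

Row P_1=T, P_2=T, P_3=T: ¬¬(P_2 ↔ ¬(P_1 ∨ P_3) ∧ P_2) = F, ((P_2 ⊕ P_3) → P_3 ∧ P_3) = T, so the formula = T.
Row P_1=T, P_2=T, P_3=F: ¬¬(P_2 ↔ ¬(P_1 ∨ P_3) ∧ P_2) = F, ((P_2 ⊕ P_3) → P_3 ∧ P_3) = F, so the formula = F.
Row P_1=T, P_2=F, P_3=T: ¬¬(P_2 ↔ ¬(P_1 ∨ P_3) ∧ P_2) = T, ((P_2 ⊕ P_3) → P_3 ∧ P_3) = T, so the formula = F.
Row P_1=T, P_2=F, P_3=F: ¬¬(P_2 ↔ ¬(P_1 ∨ P_3) ∧ P_2) = T, ((P_2 ⊕ P_3) → P_3 ∧ P_3) = T, so the formula = F.
Row P_1=F, P_2=F, P_3=F: ¬¬(P_2 ↔ ¬(P_1 ∨ P_3) ∧ P_2) = T, ((P_2 ⊕ P_3) → P_3 ∧ P_3) = T, so the formula = F.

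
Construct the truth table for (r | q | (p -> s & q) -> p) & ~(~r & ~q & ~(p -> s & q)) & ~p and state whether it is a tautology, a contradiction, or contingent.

contradiction

  p      q      r      s       (s & q)  (p -> (s & q))  (r | q | (p -> (s & q)))    ~r     ~q   ~(p -> (s & q))  (~r & ~q & ~(p -> (s & q)))  ~(~r & ~q & ~(p -> (s & q)))    ~p     φ  
False  False  False  False      False        True                 True             True   True       False                  False                         True               True  False
False  False  False   True      False        True                 True             True   True       False                  False                         True               True  False
False  False   True  False      False        True                 True            False   True       False                  False                         True               True  False
False  False   True   True      False        True                 True            False   True       False                  False                         True               True  False
False   True  False  False      False        True                 True             True  False       False                  False                         True               True  False
False   True  False   True       True        True                 True             True  False       False                  False                         True               True  False
False   True   True  False      False        True                 True            False  False       False                  False                         True               True  False
False   True   True   True       True        True                 True            False  False       False                  False                         True               True  False
 True  False  False  False      False       False                False             True   True        True                   True                        False              False  False
 True  False  False   True      False       False                False             True   True        True                   True                        False              False  False
 True  False   True  False      False       False                 True            False   True        True                  False                         True              False  False
 True  False   True   True      False       False                 True            False   True        True                  False                         True              False  False
 True   True  False  False      False       False                 True             True  False        True                  False                         True              False  False
 True   True  False   True       True        True                 True             True  False       False                  False                         True              False  False
 True   True   True  False      False       False                 True            False  False        True                  False                         True              False  False
 True   True   True   True       True        True                 True            False  False       False                  False                         True              False  False
Every row is False, so the formula is a contradiction.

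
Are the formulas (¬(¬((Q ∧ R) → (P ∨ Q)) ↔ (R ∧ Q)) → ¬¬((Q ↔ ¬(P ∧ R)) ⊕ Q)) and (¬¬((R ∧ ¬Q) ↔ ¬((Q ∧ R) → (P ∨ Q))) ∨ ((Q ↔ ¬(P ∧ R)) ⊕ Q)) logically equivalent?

not equivalent

P | Q | R | φ | ψ
- | - | - | - | -
T | T | T | T | T
T | T | F | T | T
T | F | T | T | T
T | F | F | T | T
F | T | T | F | T
F | T | F | T | T
F | F | T | T | F
F | F | F | T | T
The columns differ at P=F, Q=T, R=T (φ=F, ψ=T), so they are not equivalent.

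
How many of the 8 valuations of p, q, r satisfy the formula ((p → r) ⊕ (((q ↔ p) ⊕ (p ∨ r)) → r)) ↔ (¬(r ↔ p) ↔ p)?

p  q  r  |  φ
T  T  T  |  T
T  T  F  |  T
T  F  T  |  T
T  F  F  |  F
F  T  T  |  T
F  T  F  |  F
F  F  T  |  T
F  F  F  |  T
The formula is true on 6 of the 8 rows.

6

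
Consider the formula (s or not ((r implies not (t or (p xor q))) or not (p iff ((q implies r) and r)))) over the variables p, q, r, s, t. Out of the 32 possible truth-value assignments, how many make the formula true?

p | q | r | s | t || φ
T | T | T | T | T || T
T | T | T | T | F || T
T | T | T | F | T || T
T | T | T | F | F || F
T | T | F | T | T || T
T | T | F | T | F || T
T | T | F | F | T || F
T | T | F | F | F || F
T | F | T | T | T || T
T | F | T | T | F || T
T | F | T | F | T || T
T | F | T | F | F || T
T | F | F | T | T || T
T | F | F | T | F || T
T | F | F | F | T || F
T | F | F | F | F || F
F | T | T | T | T || T
F | T | T | T | F || T
F | T | T | F | T || F
F | T | T | F | F || F
F | T | F | T | T || T
F | T | F | T | F || T
F | T | F | F | T || F
F | T | F | F | F || F
F | F | T | T | T || T
F | F | T | T | F || T
F | F | T | F | T || F
F | F | T | F | F || F
F | F | F | T | T || T
F | F | F | T | F || T
F | F | F | F | T || F
F | F | F | F | F || F
The formula is true on 19 of the 32 rows.

19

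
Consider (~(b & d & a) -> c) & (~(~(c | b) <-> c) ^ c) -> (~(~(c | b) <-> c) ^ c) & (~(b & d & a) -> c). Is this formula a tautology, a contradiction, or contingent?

tautology

a | b | c | d || φ
T | T | T | T || T
T | T | T | F || T
T | T | F | T || T
T | T | F | F || T
T | F | T | T || T
T | F | T | F || T
T | F | F | T || T
T | F | F | F || T
F | T | T | T || T
F | T | T | F || T
F | T | F | T || T
F | T | F | F || T
F | F | T | T || T
F | F | T | F || T
F | F | F | T || T
F | F | F | F || T
Every row is T, so the formula is a tautology.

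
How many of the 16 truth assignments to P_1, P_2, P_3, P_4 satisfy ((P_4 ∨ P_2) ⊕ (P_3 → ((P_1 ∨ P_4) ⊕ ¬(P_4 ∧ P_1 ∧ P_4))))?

6

P_1 | P_2 | P_3 | P_4 | φ
--- | --- | --- | --- | -
 T  |  T  |  T  |  T  | F
 T  |  T  |  T  |  F  | T
 T  |  T  |  F  |  T  | F
 T  |  T  |  F  |  F  | F
 T  |  F  |  T  |  T  | F
 T  |  F  |  T  |  F  | F
 T  |  F  |  F  |  T  | F
 T  |  F  |  F  |  F  | T
 F  |  T  |  T  |  T  | T
 F  |  T  |  T  |  F  | F
 F  |  T  |  F  |  T  | F
 F  |  T  |  F  |  F  | F
 F  |  F  |  T  |  T  | T
 F  |  F  |  T  |  F  | T
 F  |  F  |  F  |  T  | F
 F  |  F  |  F  |  F  | T
The formula is true on 6 of the 16 rows.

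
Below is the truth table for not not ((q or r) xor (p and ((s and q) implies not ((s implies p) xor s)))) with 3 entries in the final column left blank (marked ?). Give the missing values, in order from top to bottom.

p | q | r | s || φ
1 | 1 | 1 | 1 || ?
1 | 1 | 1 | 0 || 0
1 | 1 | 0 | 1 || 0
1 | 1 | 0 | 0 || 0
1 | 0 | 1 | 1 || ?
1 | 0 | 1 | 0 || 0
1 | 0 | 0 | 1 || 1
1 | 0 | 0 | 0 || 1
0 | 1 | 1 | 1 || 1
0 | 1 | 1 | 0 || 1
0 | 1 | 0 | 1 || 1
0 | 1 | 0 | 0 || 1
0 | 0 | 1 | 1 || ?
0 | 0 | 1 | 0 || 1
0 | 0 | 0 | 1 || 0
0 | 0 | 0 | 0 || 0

0, 0, 1

Row p=1, q=1, r=1, s=1: ((q or r) xor (p and ((s and q) implies not ((s implies p) xor s)))) = 0, not ((q or r) xor (p and ((s and q) implies not ((s implies p) xor s)))) = 1, so the formula = 0.
Row p=1, q=0, r=1, s=1: ((q or r) xor (p and ((s and q) implies not ((s implies p) xor s)))) = 0, not ((q or r) xor (p and ((s and q) implies not ((s implies p) xor s)))) = 1, so the formula = 0.
Row p=0, q=0, r=1, s=1: ((q or r) xor (p and ((s and q) implies not ((s implies p) xor s)))) = 1, not ((q or r) xor (p and ((s and q) implies not ((s implies p) xor s)))) = 0, so the formula = 1.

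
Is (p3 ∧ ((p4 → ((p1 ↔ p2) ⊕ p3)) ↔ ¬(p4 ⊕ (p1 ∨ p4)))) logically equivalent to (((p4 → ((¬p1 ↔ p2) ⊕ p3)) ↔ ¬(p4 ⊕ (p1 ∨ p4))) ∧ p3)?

p1  p2  p3  p4  |  φ  ψ
T   T   T   T   |  F  T
T   T   T   F   |  F  F
T   T   F   T   |  F  F
T   T   F   F   |  F  F
T   F   T   T   |  T  F
T   F   T   F   |  F  F
T   F   F   T   |  F  F
T   F   F   F   |  F  F
F   T   T   T   |  T  F
F   T   T   F   |  T  T
F   T   F   T   |  F  F
F   T   F   F   |  F  F
F   F   T   T   |  F  T
F   F   T   F   |  T  T
F   F   F   T   |  F  F
F   F   F   F   |  F  F
The columns differ at p1=T, p2=T, p3=T, p4=T (φ=F, ψ=T), so they are not equivalent.

not equivalent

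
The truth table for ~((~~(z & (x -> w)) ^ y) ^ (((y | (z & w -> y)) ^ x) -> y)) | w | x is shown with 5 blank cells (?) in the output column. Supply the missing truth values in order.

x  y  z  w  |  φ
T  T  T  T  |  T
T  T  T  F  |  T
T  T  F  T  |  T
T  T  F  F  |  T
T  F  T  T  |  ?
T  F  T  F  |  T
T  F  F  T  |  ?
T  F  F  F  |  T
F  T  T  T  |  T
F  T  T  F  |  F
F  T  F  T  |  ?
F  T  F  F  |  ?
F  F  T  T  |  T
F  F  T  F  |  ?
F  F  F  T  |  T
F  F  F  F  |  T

Row x=T, y=F, z=T, w=T: ~((~~(z & (x -> w)) ^ y) ^ (((y | (z & w -> y)) ^ x) -> y)) = F, (w | x) = T, so the formula = T.
Row x=T, y=F, z=F, w=T: ~((~~(z & (x -> w)) ^ y) ^ (((y | (z & w -> y)) ^ x) -> y)) = F, (w | x) = T, so the formula = T.
Row x=F, y=T, z=F, w=T: ~((~~(z & (x -> w)) ^ y) ^ (((y | (z & w -> y)) ^ x) -> y)) = T, (w | x) = T, so the formula = T.
Row x=F, y=T, z=F, w=F: ~((~~(z & (x -> w)) ^ y) ^ (((y | (z & w -> y)) ^ x) -> y)) = T, (w | x) = F, so the formula = T.
Row x=F, y=F, z=T, w=F: ~((~~(z & (x -> w)) ^ y) ^ (((y | (z & w -> y)) ^ x) -> y)) = F, (w | x) = F, so the formula = F.

T, T, T, T, F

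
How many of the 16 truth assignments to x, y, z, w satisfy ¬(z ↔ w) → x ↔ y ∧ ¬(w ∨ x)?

x | y | z | w | ((¬(z ↔ w) → x) ↔ (y ∧ ¬(w ∨ x)))
- | - | - | - | ---------------------------------
1 | 1 | 1 | 1 |                 0                
1 | 1 | 1 | 0 |                 0                
1 | 1 | 0 | 1 |                 0                
1 | 1 | 0 | 0 |                 0                
1 | 0 | 1 | 1 |                 0                
1 | 0 | 1 | 0 |                 0                
1 | 0 | 0 | 1 |                 0                
1 | 0 | 0 | 0 |                 0                
0 | 1 | 1 | 1 |                 0                
0 | 1 | 1 | 0 |                 0                
0 | 1 | 0 | 1 |                 1                
0 | 1 | 0 | 0 |                 1                
0 | 0 | 1 | 1 |                 0                
0 | 0 | 1 | 0 |                 1                
0 | 0 | 0 | 1 |                 1                
0 | 0 | 0 | 0 |                 0                
The formula is true on 4 of the 16 rows.

4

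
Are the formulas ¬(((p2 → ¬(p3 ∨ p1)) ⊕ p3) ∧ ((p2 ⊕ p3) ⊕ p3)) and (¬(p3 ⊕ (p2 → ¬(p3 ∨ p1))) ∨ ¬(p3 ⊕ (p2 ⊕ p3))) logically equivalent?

p1 | p2 | p3 || φ | ψ
T  | T  | T  || F | F
T  | T  | F  || T | T
T  | F  | T  || T | T
T  | F  | F  || T | T
F  | T  | T  || F | F
F  | T  | F  || F | F
F  | F  | T  || T | T
F  | F  | F  || T | T
The columns for φ and ψ agree on every row, so they are logically equivalent.

equivalent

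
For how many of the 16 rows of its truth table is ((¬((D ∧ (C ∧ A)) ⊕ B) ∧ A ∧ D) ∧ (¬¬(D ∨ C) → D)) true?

2

A  B  C  D  |  (C ∧ A)  (D ∧ (C ∧ A))  ((D ∧ (C ∧ A)) ⊕ B)  ¬((D ∧ (C ∧ A)) ⊕ B)  (D ∨ C)  ¬(D ∨ C)  ¬¬(D ∨ C)  (¬¬(D ∨ C) → D)  φ
T  T  T  T  |     T           T                 F                    T               T        F          T             T         T
T  T  T  F  |     T           F                 T                    F               T        F          T             F         F
T  T  F  T  |     F           F                 T                    F               T        F          T             T         F
T  T  F  F  |     F           F                 T                    F               F        T          F             T         F
T  F  T  T  |     T           T                 T                    F               T        F          T             T         F
T  F  T  F  |     T           F                 F                    T               T        F          T             F         F
T  F  F  T  |     F           F                 F                    T               T        F          T             T         T
T  F  F  F  |     F           F                 F                    T               F        T          F             T         F
F  T  T  T  |     F           F                 T                    F               T        F          T             T         F
F  T  T  F  |     F           F                 T                    F               T        F          T             F         F
F  T  F  T  |     F           F                 T                    F               T        F          T             T         F
F  T  F  F  |     F           F                 T                    F               F        T          F             T         F
F  F  T  T  |     F           F                 F                    T               T        F          T             T         F
F  F  T  F  |     F           F                 F                    T               T        F          T             F         F
F  F  F  T  |     F           F                 F                    T               T        F          T             T         F
F  F  F  F  |     F           F                 F                    T               F        T          F             T         F
The formula is true on 2 of the 16 rows.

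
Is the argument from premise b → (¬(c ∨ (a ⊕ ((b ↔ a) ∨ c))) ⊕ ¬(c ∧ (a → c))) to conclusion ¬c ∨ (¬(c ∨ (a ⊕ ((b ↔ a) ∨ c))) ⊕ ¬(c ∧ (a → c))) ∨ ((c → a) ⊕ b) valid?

no

a | b | c || φ | ψ
1 | 1 | 1 || 0 | 0
1 | 1 | 0 || 0 | 1
1 | 0 | 1 || 1 | 1
1 | 0 | 0 || 1 | 1
0 | 1 | 1 || 0 | 1
0 | 1 | 0 || 0 | 1
0 | 0 | 1 || 1 | 0
0 | 0 | 0 || 1 | 1
At a=0, b=0, c=1 we have φ true but ψ false, so φ does not entail ψ.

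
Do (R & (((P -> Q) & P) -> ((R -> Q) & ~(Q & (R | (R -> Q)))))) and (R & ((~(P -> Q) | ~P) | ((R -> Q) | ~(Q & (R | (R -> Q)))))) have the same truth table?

P  Q  R  |  φ  ψ
T  T  T  |  F  T
T  T  F  |  F  F
T  F  T  |  T  T
T  F  F  |  F  F
F  T  T  |  T  T
F  T  F  |  F  F
F  F  T  |  T  T
F  F  F  |  F  F
The columns differ at P=T, Q=T, R=T (φ=F, ψ=T), so they are not equivalent.

not equivalent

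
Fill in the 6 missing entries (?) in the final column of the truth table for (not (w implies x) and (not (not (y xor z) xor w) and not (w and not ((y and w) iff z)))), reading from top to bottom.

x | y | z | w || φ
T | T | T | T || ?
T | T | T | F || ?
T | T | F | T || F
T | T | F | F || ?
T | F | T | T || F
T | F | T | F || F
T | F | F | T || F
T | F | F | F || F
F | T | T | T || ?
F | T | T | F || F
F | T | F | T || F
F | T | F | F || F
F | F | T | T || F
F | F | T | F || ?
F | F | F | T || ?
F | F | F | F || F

F, F, F, T, F, T

Row x=T, y=T, z=T, w=T: not (w implies x) = F, (not (not (y xor z) xor w) and not (w and not ((y and w) iff z))) = T, so the formula = F.
Row x=T, y=T, z=T, w=F: not (w implies x) = F, (not (not (y xor z) xor w) and not (w and not ((y and w) iff z))) = F, so the formula = F.
Row x=T, y=T, z=F, w=F: not (w implies x) = F, (not (not (y xor z) xor w) and not (w and not ((y and w) iff z))) = T, so the formula = F.
Row x=F, y=T, z=T, w=T: not (w implies x) = T, (not (not (y xor z) xor w) and not (w and not ((y and w) iff z))) = T, so the formula = T.
Row x=F, y=F, z=T, w=F: not (w implies x) = F, (not (not (y xor z) xor w) and not (w and not ((y and w) iff z))) = T, so the formula = F.
Row x=F, y=F, z=F, w=T: not (w implies x) = T, (not (not (y xor z) xor w) and not (w and not ((y and w) iff z))) = T, so the formula = T.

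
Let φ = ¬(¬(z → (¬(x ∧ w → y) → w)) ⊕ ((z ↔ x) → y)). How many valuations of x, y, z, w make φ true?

x  y  z  w  |  φ
T  T  T  T  |  F
T  T  T  F  |  F
T  T  F  T  |  F
T  T  F  F  |  F
T  F  T  T  |  T
T  F  T  F  |  T
T  F  F  T  |  F
T  F  F  F  |  F
F  T  T  T  |  F
F  T  T  F  |  F
F  T  F  T  |  F
F  T  F  F  |  F
F  F  T  T  |  F
F  F  T  F  |  F
F  F  F  T  |  T
F  F  F  F  |  T
The formula is true on 4 of the 16 rows.

4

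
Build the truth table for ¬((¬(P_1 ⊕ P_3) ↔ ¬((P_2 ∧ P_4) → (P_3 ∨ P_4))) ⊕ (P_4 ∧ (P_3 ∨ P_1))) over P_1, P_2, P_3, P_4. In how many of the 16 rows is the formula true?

10

P_1 | P_2 | P_3 | P_4 | (P_1 ⊕ P_3) | ¬(P_1 ⊕ P_3) | (P_2 ∧ P_4) | (P_3 ∨ P_4) | ((P_2 ∧ P_4) → (P_3 ∨ P_4)) | ¬((P_2 ∧ P_4) → (P_3 ∨ P_4)) | (P_3 ∨ P_1) | (P_4 ∧ (P_3 ∨ P_1)) | φ
--- | --- | --- | --- | ----------- | ------------ | ----------- | ----------- | --------------------------- | ---------------------------- | ----------- | ------------------- | -
 T  |  T  |  T  |  T  |      F      |      T       |      T      |      T      |              T              |              F               |      T      |          T          | F
 T  |  T  |  T  |  F  |      F      |      T       |      F      |      T      |              T              |              F               |      T      |          F          | T
 T  |  T  |  F  |  T  |      T      |      F       |      T      |      T      |              T              |              F               |      T      |          T          | T
 T  |  T  |  F  |  F  |      T      |      F       |      F      |      F      |              T              |              F               |      T      |          F          | F
 T  |  F  |  T  |  T  |      F      |      T       |      F      |      T      |              T              |              F               |      T      |          T          | F
 T  |  F  |  T  |  F  |      F      |      T       |      F      |      T      |              T              |              F               |      T      |          F          | T
 T  |  F  |  F  |  T  |      T      |      F       |      F      |      T      |              T              |              F               |      T      |          T          | T
 T  |  F  |  F  |  F  |      T      |      F       |      F      |      F      |              T              |              F               |      T      |          F          | F
 F  |  T  |  T  |  T  |      T      |      F       |      T      |      T      |              T              |              F               |      T      |          T          | T
 F  |  T  |  T  |  F  |      T      |      F       |      F      |      T      |              T              |              F               |      T      |          F          | F
 F  |  T  |  F  |  T  |      F      |      T       |      T      |      T      |              T              |              F               |      F      |          F          | T
 F  |  T  |  F  |  F  |      F      |      T       |      F      |      F      |              T              |              F               |      F      |          F          | T
 F  |  F  |  T  |  T  |      T      |      F       |      F      |      T      |              T              |              F               |      T      |          T          | T
 F  |  F  |  T  |  F  |      T      |      F       |      F      |      T      |              T              |              F               |      T      |          F          | F
 F  |  F  |  F  |  T  |      F      |      T       |      F      |      T      |              T              |              F               |      F      |          F          | T
 F  |  F  |  F  |  F  |      F      |      T       |      F      |      F      |              T              |              F               |      F      |          F          | T
The formula is true on 10 of the 16 rows.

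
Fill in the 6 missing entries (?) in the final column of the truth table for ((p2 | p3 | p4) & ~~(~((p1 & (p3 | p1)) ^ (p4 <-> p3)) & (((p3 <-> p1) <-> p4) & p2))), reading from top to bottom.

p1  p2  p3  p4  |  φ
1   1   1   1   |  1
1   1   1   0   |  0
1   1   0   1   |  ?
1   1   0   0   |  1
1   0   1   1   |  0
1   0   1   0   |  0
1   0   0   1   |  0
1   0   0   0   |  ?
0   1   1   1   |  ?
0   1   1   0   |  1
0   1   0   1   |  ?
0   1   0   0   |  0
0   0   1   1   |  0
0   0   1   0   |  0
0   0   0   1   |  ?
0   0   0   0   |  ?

0, 0, 0, 1, 0, 0

Row p1=1, p2=1, p3=0, p4=1: (p2 | p3 | p4) = 1, ~~(~((p1 & (p3 | p1)) ^ (p4 <-> p3)) & (((p3 <-> p1) <-> p4) & p2)) = 0, so the formula = 0.
Row p1=1, p2=0, p3=0, p4=0: (p2 | p3 | p4) = 0, ~~(~((p1 & (p3 | p1)) ^ (p4 <-> p3)) & (((p3 <-> p1) <-> p4) & p2)) = 0, so the formula = 0.
Row p1=0, p2=1, p3=1, p4=1: (p2 | p3 | p4) = 1, ~~(~((p1 & (p3 | p1)) ^ (p4 <-> p3)) & (((p3 <-> p1) <-> p4) & p2)) = 0, so the formula = 0.
Row p1=0, p2=1, p3=0, p4=1: (p2 | p3 | p4) = 1, ~~(~((p1 & (p3 | p1)) ^ (p4 <-> p3)) & (((p3 <-> p1) <-> p4) & p2)) = 1, so the formula = 1.
Row p1=0, p2=0, p3=0, p4=1: (p2 | p3 | p4) = 1, ~~(~((p1 & (p3 | p1)) ^ (p4 <-> p3)) & (((p3 <-> p1) <-> p4) & p2)) = 0, so the formula = 0.
Row p1=0, p2=0, p3=0, p4=0: (p2 | p3 | p4) = 0, ~~(~((p1 & (p3 | p1)) ^ (p4 <-> p3)) & (((p3 <-> p1) <-> p4) & p2)) = 0, so the formula = 0.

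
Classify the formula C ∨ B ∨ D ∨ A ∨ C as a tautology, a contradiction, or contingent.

A | B | C | D | ((C ∨ B) ∨ (D ∨ A) ∨ C)
- | - | - | - | -----------------------
1 | 1 | 1 | 1 |            1           
1 | 1 | 1 | 0 |            1           
1 | 1 | 0 | 1 |            1           
1 | 1 | 0 | 0 |            1           
1 | 0 | 1 | 1 |            1           
1 | 0 | 1 | 0 |            1           
1 | 0 | 0 | 1 |            1           
1 | 0 | 0 | 0 |            1           
0 | 1 | 1 | 1 |            1           
0 | 1 | 1 | 0 |            1           
0 | 1 | 0 | 1 |            1           
0 | 1 | 0 | 0 |            1           
0 | 0 | 1 | 1 |            1           
0 | 0 | 1 | 0 |            1           
0 | 0 | 0 | 1 |            1           
0 | 0 | 0 | 0 |            0           
15 of 16 rows are 1, so the formula is contingent.

contingent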